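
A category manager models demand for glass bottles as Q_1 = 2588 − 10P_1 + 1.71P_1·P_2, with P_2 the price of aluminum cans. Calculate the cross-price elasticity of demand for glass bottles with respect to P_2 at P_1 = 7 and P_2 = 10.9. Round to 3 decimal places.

At P_1 = 7 and P_2 = 10.9: Q_1 = 2648.473.
∂Q_1/∂P_2 = 1.71P_1 = 1.71(7) = 11.9700.
ε = (∂Q_1/∂P_2)(P_2/Q_1) = 11.9700 × (10.9/2648.473) ≈ 0.049.

0.049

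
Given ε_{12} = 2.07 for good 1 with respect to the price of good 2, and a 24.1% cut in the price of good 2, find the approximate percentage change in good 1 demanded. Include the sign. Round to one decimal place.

-49.9%

%ΔQ ≈ ε × %ΔP of good 2 = 2.07 × (-24.1%) = -49.9%.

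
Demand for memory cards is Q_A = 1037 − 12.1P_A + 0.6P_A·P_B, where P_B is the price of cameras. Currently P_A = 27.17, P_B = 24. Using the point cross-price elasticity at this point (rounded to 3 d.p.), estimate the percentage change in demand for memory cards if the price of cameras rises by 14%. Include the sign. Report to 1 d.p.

5.0%

At P_A = 27.17, P_B = 24: Q_A = 1099.491.
∂Q_A/∂P_B = 0.6P_A = 16.3020.
ε = (∂Q_A/∂P_B)(P_B/Q_A) = 16.3020 × 24/1099.491 ≈ 0.356.
%ΔQ_A ≈ ε × %ΔP_B = 0.356 × (14%) = 5.0%.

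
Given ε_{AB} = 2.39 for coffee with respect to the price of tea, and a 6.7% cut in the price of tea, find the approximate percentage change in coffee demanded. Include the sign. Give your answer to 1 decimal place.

-16.0%

%ΔQ ≈ ε × %ΔP of tea = 2.39 × (-6.7%) = -16.0%.
Demand for coffee falls by about 16.0%.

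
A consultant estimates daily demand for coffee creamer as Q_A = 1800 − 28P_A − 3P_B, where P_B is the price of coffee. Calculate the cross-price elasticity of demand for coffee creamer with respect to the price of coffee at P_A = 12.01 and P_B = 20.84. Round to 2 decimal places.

-0.04

At P_A = 12.01 and P_B = 20.84: Q_A = 1401.2.
∂Q_A/∂P_B = -3.
ε = (∂Q_A/∂P_B)(P_B/Q_A) = -3 × (20.84/1401.2) ≈ -0.04.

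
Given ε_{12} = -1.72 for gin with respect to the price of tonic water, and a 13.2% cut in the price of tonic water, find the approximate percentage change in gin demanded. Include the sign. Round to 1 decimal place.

22.7%

%ΔQ ≈ ε × %ΔP of tonic water = -1.72 × (-13.2%) = 22.7%.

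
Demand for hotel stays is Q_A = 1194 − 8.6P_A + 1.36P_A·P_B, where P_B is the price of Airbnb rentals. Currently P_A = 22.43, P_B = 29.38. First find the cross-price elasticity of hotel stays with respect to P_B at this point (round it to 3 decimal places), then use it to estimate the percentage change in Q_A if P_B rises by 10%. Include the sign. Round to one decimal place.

At P_A = 22.43, P_B = 29.38: Q_A = 1897.333.
∂Q_A/∂P_B = 1.36P_A = 30.5048.
ε = (∂Q_A/∂P_B)(P_B/Q_A) = 30.5048 × 29.38/1897.333 ≈ 0.472.
%ΔQ_A ≈ ε × %ΔP_B = 0.472 × (10%) = 4.7%.

4.7%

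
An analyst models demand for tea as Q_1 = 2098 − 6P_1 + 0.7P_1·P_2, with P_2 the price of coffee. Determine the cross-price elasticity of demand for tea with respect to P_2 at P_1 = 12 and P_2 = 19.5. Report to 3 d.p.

At P_1 = 12 and P_2 = 19.5: Q_1 = 2189.8.
∂Q_1/∂P_2 = 0.7P_1 = 0.7(12) = 8.4000.
ε = (∂Q_1/∂P_2)(P_2/Q_1) = 8.4000 × (19.5/2189.8) ≈ 0.075.
ε > 0: substitutes.

0.075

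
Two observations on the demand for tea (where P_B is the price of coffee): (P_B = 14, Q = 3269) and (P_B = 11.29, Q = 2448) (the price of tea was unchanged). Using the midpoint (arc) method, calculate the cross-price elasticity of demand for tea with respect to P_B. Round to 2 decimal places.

1.34

ΔQ_A = 2448 − 3269 = -821; ΔP_B = 11.29 − 14 = -2.71.
Midpoints: Q̄_A = 2858.5, P̄_B = 12.64.
ε = (ΔQ_A/Q̄_A)/(ΔP_B/P̄_B) = (-821/2858.5)/(-2.71/12.64) ≈ 1.34.
ε > 0: tea and coffee are substitutes.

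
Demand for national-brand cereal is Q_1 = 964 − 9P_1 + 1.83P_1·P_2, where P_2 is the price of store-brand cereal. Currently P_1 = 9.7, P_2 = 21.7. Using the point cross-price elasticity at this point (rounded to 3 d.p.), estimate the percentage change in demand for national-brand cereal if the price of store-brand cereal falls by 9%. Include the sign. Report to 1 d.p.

-2.7%

At P_1 = 9.7, P_2 = 21.7: Q_1 = 1261.897.
∂Q_1/∂P_2 = 1.83P_1 = 17.7510.
ε = (∂Q_1/∂P_2)(P_2/Q_1) = 17.7510 × 21.7/1261.897 ≈ 0.305.
%ΔQ_1 ≈ ε × %ΔP_2 = 0.305 × (-9%) = -2.7%.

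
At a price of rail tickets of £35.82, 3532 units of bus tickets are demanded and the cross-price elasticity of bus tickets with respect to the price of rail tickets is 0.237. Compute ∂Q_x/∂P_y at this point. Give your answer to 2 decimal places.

23.37

ε = (∂Q_x/∂P_y)·(P_y/Q_x) ⇒ ∂Q_x/∂P_y = ε·Q_x/P_y = 0.237 × 3532/35.82 ≈ 23.37.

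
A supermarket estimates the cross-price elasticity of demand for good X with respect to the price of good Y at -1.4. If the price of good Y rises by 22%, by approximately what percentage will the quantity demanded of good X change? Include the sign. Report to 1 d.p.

-30.8%

%ΔQ ≈ ε × %ΔP of good Y = -1.4 × (22%) = -30.8%.
Demand for good X falls by about 30.8%.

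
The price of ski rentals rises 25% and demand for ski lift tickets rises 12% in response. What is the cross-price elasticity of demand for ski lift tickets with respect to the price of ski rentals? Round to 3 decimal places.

ε = (%ΔQ of ski lift tickets) / (%ΔP of ski rentals) = (12%) / (25%) ≈ 0.480.

0.480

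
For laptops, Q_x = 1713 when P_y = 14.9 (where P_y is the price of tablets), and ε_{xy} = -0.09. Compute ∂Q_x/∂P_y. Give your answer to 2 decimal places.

ε = (∂Q_x/∂P_y)·(P_y/Q_x) ⇒ ∂Q_x/∂P_y = ε·Q_x/P_y = -0.09 × 1713/14.9 ≈ -10.35.

-10.35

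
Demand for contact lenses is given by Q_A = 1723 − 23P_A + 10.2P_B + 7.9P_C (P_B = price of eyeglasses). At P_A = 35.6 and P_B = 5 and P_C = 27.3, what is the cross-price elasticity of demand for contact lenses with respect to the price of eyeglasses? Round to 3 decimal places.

At P_A = 35.6 and P_B = 5 and P_C = 27.3: Q_A = 1170.87.
∂Q_A/∂P_B = 10.2.
ε = (∂Q_A/∂P_B)(P_B/Q_A) = 10.2 × (5/1170.87) ≈ 0.044.

0.044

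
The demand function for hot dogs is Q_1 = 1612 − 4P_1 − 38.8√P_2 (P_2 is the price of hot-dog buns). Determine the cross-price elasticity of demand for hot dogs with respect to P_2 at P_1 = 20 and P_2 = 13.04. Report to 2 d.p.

-0.05

At P_1 = 20 and P_2 = 13.04: Q_1 = 1391.890.
∂Q_1/∂P_2 = -38.8/(2√P_2) = -38.8/(2√13.04) = -5.3723.
ε = (∂Q_1/∂P_2)(P_2/Q_1) = -5.3723 × (13.04/1391.890) ≈ -0.05.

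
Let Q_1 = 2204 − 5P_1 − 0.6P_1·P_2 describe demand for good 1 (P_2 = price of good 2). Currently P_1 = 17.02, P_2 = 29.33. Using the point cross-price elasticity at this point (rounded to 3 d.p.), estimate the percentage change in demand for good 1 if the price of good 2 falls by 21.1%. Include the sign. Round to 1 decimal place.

3.5%

At P_1 = 17.02, P_2 = 29.33: Q_1 = 1819.382.
∂Q_1/∂P_2 = -0.6P_1 = -10.2120.
ε = (∂Q_1/∂P_2)(P_2/Q_1) = -10.2120 × 29.33/1819.382 ≈ -0.165.
%ΔQ_1 ≈ ε × %ΔP_2 = -0.165 × (-21.1%) = 3.5%.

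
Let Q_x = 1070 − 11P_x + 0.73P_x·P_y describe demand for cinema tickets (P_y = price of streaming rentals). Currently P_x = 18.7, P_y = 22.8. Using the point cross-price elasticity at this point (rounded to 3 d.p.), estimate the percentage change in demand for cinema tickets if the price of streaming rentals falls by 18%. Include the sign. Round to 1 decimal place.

-4.8%

At P_x = 18.7, P_y = 22.8: Q_x = 1175.543.
∂Q_x/∂P_y = 0.73P_x = 13.6510.
ε = (∂Q_x/∂P_y)(P_y/Q_x) = 13.6510 × 22.8/1175.543 ≈ 0.265.
%ΔQ_x ≈ ε × %ΔP_y = 0.265 × (-18%) = -4.8%.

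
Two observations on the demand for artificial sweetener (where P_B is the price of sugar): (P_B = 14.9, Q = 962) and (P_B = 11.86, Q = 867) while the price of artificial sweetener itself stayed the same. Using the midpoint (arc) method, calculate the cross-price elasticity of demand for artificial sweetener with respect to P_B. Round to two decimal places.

ΔQ_A = 867 − 962 = -95; ΔP_B = 11.86 − 14.9 = -3.04.
Midpoints: Q̄_A = 914.5, P̄_B = 13.38.
ε = (ΔQ_A/Q̄_A)/(ΔP_B/P̄_B) = (-95/914.5)/(-3.04/13.38) ≈ 0.46.

0.46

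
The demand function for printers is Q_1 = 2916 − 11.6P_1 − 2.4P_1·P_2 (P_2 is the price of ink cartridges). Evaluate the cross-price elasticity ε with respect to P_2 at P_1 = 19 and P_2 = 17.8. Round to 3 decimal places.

-0.431

At P_1 = 19 and P_2 = 17.8: Q_1 = 1883.92.
∂Q_1/∂P_2 = -2.4P_1 = -2.4(19) = -45.6000.
ε = (∂Q_1/∂P_2)(P_2/Q_1) = -45.6000 × (17.8/1883.92) ≈ -0.431.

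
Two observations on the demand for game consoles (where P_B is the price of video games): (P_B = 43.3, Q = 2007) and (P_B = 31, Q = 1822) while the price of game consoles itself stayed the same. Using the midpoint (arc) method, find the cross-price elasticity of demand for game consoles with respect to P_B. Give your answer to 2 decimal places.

ΔQ_A = 1822 − 2007 = -185; ΔP_B = 31 − 43.3 = -12.3.
Midpoints: Q̄_A = 1914.5, P̄_B = 37.15.
ε = (ΔQ_A/Q̄_A)/(ΔP_B/P̄_B) = (-185/1914.5)/(-12.3/37.15) ≈ 0.29.
ε > 0: game consoles and video games are substitutes.

0.29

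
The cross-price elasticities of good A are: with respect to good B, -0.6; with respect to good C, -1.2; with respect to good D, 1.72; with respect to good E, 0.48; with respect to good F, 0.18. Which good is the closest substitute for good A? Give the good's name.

Substitutes have ε > 0. Among the positive values, 1.72 (good D) is largest.

good D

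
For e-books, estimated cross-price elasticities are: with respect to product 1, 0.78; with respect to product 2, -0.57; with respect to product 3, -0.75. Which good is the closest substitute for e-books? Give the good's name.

product 1

Substitutes have ε > 0. Among the positive values, 0.78 (product 1) is largest.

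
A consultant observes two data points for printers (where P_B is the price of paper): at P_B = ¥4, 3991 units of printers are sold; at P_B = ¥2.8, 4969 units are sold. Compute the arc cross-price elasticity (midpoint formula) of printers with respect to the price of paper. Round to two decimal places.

ΔQ_A = 4969 − 3991 = 978; ΔP_B = 2.8 − 4 = -1.2.
Midpoints: Q̄_A = 4480.0, P̄_B = 3.40.
ε = (ΔQ_A/Q̄_A)/(ΔP_B/P̄_B) = (978/4480.0)/(-1.2/3.40) ≈ -0.62.
ε < 0: printers and paper are complements.

-0.62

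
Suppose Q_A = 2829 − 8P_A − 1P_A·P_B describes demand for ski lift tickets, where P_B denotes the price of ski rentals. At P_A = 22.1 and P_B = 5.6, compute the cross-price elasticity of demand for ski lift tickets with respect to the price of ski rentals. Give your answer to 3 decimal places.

-0.049

At P_A = 22.1 and P_B = 5.6: Q_A = 2528.44.
∂Q_A/∂P_B = -1P_A = -1(22.1) = -22.1000.
ε = (∂Q_A/∂P_B)(P_B/Q_A) = -22.1000 × (5.6/2528.44) ≈ -0.049.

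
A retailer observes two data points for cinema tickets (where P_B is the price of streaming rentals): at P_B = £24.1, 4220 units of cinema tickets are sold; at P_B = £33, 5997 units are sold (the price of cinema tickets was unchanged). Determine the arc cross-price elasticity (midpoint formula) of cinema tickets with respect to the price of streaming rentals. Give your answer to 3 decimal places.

ΔQ_A = 5997 − 4220 = 1777; ΔP_B = 33 − 24.1 = 8.9.
Midpoints: Q̄_A = 5108.5, P̄_B = 28.55.
ε = (ΔQ_A/Q̄_A)/(ΔP_B/P̄_B) = (1777/5108.5)/(8.9/28.55) ≈ 1.116.
ε > 0: cinema tickets and streaming rentals are substitutes.

1.116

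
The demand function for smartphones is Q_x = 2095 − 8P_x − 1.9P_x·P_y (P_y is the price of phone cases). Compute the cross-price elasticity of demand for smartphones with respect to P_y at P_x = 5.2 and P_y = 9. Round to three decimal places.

-0.045

At P_x = 5.2 and P_y = 9: Q_x = 1964.48.
∂Q_x/∂P_y = -1.9P_x = -1.9(5.2) = -9.8800.
ε = (∂Q_x/∂P_y)(P_y/Q_x) = -9.8800 × (9/1964.48) ≈ -0.045.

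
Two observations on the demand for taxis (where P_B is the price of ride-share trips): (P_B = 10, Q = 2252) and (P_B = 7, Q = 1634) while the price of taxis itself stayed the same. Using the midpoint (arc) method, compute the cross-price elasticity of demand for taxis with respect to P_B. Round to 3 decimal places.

ΔQ_A = 1634 − 2252 = -618; ΔP_B = 7 − 10 = -3.
Midpoints: Q̄_A = 1943.0, P̄_B = 8.50.
ε = (ΔQ_A/Q̄_A)/(ΔP_B/P̄_B) = (-618/1943.0)/(-3/8.50) ≈ 0.901.
ε > 0: taxis and ride-share trips are substitutes.

0.901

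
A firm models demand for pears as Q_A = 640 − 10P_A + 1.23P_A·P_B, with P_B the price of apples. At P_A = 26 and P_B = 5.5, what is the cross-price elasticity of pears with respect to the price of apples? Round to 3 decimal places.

At P_A = 26 and P_B = 5.5: Q_A = 555.89.
∂Q_A/∂P_B = 1.23P_A = 1.23(26) = 31.9800.
ε = (∂Q_A/∂P_B)(P_B/Q_A) = 31.9800 × (5.5/555.89) ≈ 0.316.
ε > 0: substitutes.

0.316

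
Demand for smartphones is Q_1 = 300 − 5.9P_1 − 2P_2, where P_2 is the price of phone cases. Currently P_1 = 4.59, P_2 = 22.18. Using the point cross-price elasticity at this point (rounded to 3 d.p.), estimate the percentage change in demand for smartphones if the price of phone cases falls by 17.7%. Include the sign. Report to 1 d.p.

3.4%

At P_1 = 4.59, P_2 = 22.18: Q_1 = 228.559.
∂Q_1/∂P_2 = -2.
ε = (∂Q_1/∂P_2)(P_2/Q_1) = -2.0000 × 22.18/228.559 ≈ -0.194.
%ΔQ_1 ≈ ε × %ΔP_2 = -0.194 × (-17.7%) = 3.4%.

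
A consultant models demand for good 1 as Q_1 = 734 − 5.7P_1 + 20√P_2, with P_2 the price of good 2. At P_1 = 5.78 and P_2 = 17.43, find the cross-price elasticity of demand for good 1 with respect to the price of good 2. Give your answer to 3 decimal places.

At P_1 = 5.78 and P_2 = 17.43: Q_1 = 784.553.
∂Q_1/∂P_2 = 20/(2√P_2) = 20/(2√17.43) = 2.3953.
ε = (∂Q_1/∂P_2)(P_2/Q_1) = 2.3953 × (17.43/784.553) ≈ 0.053.
ε > 0: substitutes.

0.053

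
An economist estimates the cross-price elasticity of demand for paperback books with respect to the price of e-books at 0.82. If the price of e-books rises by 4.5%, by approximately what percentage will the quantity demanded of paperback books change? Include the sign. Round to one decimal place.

%ΔQ ≈ ε × %ΔP of e-books = 0.82 × (4.5%) = 3.7%.

3.7%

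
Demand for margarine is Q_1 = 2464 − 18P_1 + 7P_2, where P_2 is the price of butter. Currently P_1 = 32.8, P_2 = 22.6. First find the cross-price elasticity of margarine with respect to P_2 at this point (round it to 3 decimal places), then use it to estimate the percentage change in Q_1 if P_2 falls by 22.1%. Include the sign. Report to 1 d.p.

At P_1 = 32.8, P_2 = 22.6: Q_1 = 2031.8.
∂Q_1/∂P_2 = 7.
ε = (∂Q_1/∂P_2)(P_2/Q_1) = 7.0000 × 22.6/2031.8 ≈ 0.078.
%ΔQ_1 ≈ ε × %ΔP_2 = 0.078 × (-22.1%) = -1.7%.

-1.7%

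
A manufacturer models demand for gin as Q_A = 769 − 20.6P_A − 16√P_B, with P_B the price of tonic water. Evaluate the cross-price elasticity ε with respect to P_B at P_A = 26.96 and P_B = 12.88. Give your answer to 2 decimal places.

At P_A = 26.96 and P_B = 12.88: Q_A = 156.202.
∂Q_A/∂P_B = -16/(2√P_B) = -16/(2√12.88) = -2.2291.
ε = (∂Q_A/∂P_B)(P_B/Q_A) = -2.2291 × (12.88/156.202) ≈ -0.18.

-0.18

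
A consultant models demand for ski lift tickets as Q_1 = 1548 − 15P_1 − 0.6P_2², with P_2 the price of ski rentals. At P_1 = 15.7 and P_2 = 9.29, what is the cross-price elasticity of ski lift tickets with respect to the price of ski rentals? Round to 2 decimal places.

At P_1 = 15.7 and P_2 = 9.29: Q_1 = 1260.718.
∂Q_1/∂P_2 = -1.2P_2 = -1.2(9.29) = -11.1480.
ε = (∂Q_1/∂P_2)(P_2/Q_1) = -11.1480 × (9.29/1260.718) ≈ -0.08.
ε < 0: complements.

-0.08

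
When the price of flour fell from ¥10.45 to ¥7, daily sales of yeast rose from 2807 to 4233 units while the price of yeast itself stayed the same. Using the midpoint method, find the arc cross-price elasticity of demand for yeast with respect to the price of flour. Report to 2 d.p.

ΔQ_A = 4233 − 2807 = 1426; ΔP_B = 7 − 10.45 = -3.45.
Midpoints: Q̄_A = 3520.0, P̄_B = 8.72.
ε = (ΔQ_A/Q̄_A)/(ΔP_B/P̄_B) = (1426/3520.0)/(-3.45/8.72) ≈ -1.02.

-1.02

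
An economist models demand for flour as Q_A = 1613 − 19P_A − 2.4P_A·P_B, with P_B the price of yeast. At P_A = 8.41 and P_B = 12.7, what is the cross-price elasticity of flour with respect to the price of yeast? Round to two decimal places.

-0.21

At P_A = 8.41 and P_B = 12.7: Q_A = 1196.873.
∂Q_A/∂P_B = -2.4P_A = -2.4(8.41) = -20.1840.
ε = (∂Q_A/∂P_B)(P_B/Q_A) = -20.1840 × (12.7/1196.873) ≈ -0.21.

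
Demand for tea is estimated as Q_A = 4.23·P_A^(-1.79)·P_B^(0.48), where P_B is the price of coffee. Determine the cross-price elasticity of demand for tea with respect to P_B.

In a log-linear (constant-elasticity) demand function, the coefficient on the exponent of P_B is the cross-price elasticity.
ε = 0.48. Positive, so tea and coffee are substitutes.

0.48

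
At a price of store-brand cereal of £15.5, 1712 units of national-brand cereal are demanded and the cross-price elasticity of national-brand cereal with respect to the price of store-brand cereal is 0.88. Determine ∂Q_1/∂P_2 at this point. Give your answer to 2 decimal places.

97.20

ε = (∂Q_1/∂P_2)·(P_2/Q_1) ⇒ ∂Q_1/∂P_2 = ε·Q_1/P_2 = 0.88 × 1712/15.5 ≈ 97.20.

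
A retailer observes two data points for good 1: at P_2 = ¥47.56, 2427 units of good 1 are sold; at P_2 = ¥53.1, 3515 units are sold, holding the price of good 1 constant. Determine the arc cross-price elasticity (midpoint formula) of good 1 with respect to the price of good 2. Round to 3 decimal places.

ΔQ_1 = 3515 − 2427 = 1088; ΔP_2 = 53.1 − 47.56 = 5.54.
Midpoints: Q̄_1 = 2971.0, P̄_2 = 50.33.
ε = (ΔQ_1/Q̄_1)/(ΔP_2/P̄_2) = (1088/2971.0)/(5.54/50.33) ≈ 3.327.

3.327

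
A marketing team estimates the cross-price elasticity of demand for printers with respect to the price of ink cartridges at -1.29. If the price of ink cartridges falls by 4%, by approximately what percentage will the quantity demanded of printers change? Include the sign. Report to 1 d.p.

%ΔQ ≈ ε × %ΔP of ink cartridges = -1.29 × (-4%) = 5.2%.

5.2%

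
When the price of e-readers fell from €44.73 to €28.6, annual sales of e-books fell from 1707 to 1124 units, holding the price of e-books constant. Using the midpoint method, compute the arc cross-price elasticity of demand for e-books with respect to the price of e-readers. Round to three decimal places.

ΔQ_A = 1124 − 1707 = -583; ΔP_B = 28.6 − 44.73 = -16.13.
Midpoints: Q̄_A = 1415.5, P̄_B = 36.66.
ε = (ΔQ_A/Q̄_A)/(ΔP_B/P̄_B) = (-583/1415.5)/(-16.13/36.66) ≈ 0.936.
ε > 0: e-books and e-readers are substitutes.

0.936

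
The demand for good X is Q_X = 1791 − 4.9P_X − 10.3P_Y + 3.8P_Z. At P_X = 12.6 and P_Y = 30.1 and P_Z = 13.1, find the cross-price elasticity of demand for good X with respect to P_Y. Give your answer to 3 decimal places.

-0.211

At P_X = 12.6 and P_Y = 30.1 and P_Z = 13.1: Q_X = 1469.01.
∂Q_X/∂P_Y = -10.3.
ε = (∂Q_X/∂P_Y)(P_Y/Q_X) = -10.3 × (30.1/1469.01) ≈ -0.211.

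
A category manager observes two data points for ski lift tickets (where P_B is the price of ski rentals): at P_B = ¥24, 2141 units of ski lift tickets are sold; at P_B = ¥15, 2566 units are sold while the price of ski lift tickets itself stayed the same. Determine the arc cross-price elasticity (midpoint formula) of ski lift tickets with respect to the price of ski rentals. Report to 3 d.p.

ΔQ_A = 2566 − 2141 = 425; ΔP_B = 15 − 24 = -9.
Midpoints: Q̄_A = 2353.5, P̄_B = 19.50.
ε = (ΔQ_A/Q̄_A)/(ΔP_B/P̄_B) = (425/2353.5)/(-9/19.50) ≈ -0.391.
ε < 0: ski lift tickets and ski rentals are complements.

-0.391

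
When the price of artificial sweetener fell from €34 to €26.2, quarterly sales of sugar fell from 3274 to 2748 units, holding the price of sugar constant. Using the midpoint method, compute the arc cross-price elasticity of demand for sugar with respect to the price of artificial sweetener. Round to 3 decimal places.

0.674

ΔQ_A = 2748 − 3274 = -526; ΔP_B = 26.2 − 34 = -7.8.
Midpoints: Q̄_A = 3011.0, P̄_B = 30.10.
ε = (ΔQ_A/Q̄_A)/(ΔP_B/P̄_B) = (-526/3011.0)/(-7.8/30.10) ≈ 0.674.
ε > 0: sugar and artificial sweetener are substitutes.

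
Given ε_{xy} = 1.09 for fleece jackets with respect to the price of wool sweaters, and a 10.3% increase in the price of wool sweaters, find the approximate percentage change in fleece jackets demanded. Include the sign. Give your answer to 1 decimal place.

%ΔQ ≈ ε × %ΔP of wool sweaters = 1.09 × (10.3%) = 11.2%.
Demand for fleece jackets rises by about 11.2%.

11.2%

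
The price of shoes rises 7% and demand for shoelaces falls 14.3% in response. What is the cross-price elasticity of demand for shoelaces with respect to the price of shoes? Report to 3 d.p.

ε = (%ΔQ of shoelaces) / (%ΔP of shoes) = (-14.3%) / (7%) ≈ -2.043.

-2.043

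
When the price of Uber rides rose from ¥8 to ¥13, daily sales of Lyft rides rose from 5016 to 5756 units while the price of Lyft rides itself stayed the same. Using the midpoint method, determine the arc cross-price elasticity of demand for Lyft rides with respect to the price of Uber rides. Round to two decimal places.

ΔQ_A = 5756 − 5016 = 740; ΔP_B = 13 − 8 = 5.
Midpoints: Q̄_A = 5386.0, P̄_B = 10.50.
ε = (ΔQ_A/Q̄_A)/(ΔP_B/P̄_B) = (740/5386.0)/(5/10.50) ≈ 0.29.

0.29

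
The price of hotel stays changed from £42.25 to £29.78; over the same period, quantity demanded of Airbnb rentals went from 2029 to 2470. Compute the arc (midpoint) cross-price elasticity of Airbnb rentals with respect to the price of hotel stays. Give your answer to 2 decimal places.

ΔQ_A = 2470 − 2029 = 441; ΔP_B = 29.78 − 42.25 = -12.47.
Midpoints: Q̄_A = 2249.5, P̄_B = 36.02.
ε = (ΔQ_A/Q̄_A)/(ΔP_B/P̄_B) = (441/2249.5)/(-12.47/36.02) ≈ -0.57.

-0.57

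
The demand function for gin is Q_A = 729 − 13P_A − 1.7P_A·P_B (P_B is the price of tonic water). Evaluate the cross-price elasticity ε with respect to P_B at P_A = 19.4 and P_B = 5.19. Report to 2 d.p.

-0.56

At P_A = 19.4 and P_B = 5.19: Q_A = 305.634.
∂Q_A/∂P_B = -1.7P_A = -1.7(19.4) = -32.9800.
ε = (∂Q_A/∂P_B)(P_B/Q_A) = -32.9800 × (5.19/305.634) ≈ -0.56.
ε < 0: complements.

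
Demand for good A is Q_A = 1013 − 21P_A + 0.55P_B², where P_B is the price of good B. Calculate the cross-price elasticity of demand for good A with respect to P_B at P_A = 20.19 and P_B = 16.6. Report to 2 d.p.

0.41

At P_A = 20.19 and P_B = 16.6: Q_A = 740.568.
∂Q_A/∂P_B = 1.1P_B = 1.1(16.6) = 18.2600.
ε = (∂Q_A/∂P_B)(P_B/Q_A) = 18.2600 × (16.6/740.568) ≈ 0.41.
ε > 0: substitutes.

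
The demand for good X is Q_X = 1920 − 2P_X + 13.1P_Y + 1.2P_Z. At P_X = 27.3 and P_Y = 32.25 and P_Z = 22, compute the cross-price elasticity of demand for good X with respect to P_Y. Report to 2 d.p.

0.18

At P_X = 27.3 and P_Y = 32.25 and P_Z = 22: Q_X = 2314.275.
∂Q_X/∂P_Y = 13.1.
ε = (∂Q_X/∂P_Y)(P_Y/Q_X) = 13.1 × (32.25/2314.275) ≈ 0.18.
Since ε > 0, good X and good Y are substitutes.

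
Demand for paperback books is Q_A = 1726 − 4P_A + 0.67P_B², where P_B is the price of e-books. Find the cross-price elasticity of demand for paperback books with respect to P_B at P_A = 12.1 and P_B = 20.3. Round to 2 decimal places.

At P_A = 12.1 and P_B = 20.3: Q_A = 1953.700.
∂Q_A/∂P_B = 1.34P_B = 1.34(20.3) = 27.2020.
ε = (∂Q_A/∂P_B)(P_B/Q_A) = 27.2020 × (20.3/1953.700) ≈ 0.28.

0.28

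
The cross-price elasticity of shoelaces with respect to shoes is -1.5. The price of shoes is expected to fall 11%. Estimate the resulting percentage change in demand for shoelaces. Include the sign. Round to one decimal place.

16.5%

%ΔQ ≈ ε × %ΔP of shoes = -1.5 × (-11%) = 16.5%.
Demand for shoelaces rises by about 16.5%.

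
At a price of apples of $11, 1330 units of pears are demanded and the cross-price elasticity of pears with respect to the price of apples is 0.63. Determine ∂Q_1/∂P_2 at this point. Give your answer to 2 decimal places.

76.17

ε = (∂Q_1/∂P_2)·(P_2/Q_1) ⇒ ∂Q_1/∂P_2 = ε·Q_1/P_2 = 0.63 × 1330/11 ≈ 76.17.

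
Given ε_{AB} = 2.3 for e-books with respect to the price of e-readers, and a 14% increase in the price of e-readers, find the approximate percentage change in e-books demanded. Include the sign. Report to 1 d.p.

32.2%

%ΔQ ≈ ε × %ΔP of e-readers = 2.3 × (14%) = 32.2%.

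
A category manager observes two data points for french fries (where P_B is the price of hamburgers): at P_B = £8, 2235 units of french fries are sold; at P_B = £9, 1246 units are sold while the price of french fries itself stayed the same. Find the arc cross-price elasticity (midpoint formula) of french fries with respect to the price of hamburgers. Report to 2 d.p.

ΔQ_A = 1246 − 2235 = -989; ΔP_B = 9 − 8 = 1.
Midpoints: Q̄_A = 1740.5, P̄_B = 8.50.
ε = (ΔQ_A/Q̄_A)/(ΔP_B/P̄_B) = (-989/1740.5)/(1/8.50) ≈ -4.83.
ε < 0: french fries and hamburgers are complements.

-4.83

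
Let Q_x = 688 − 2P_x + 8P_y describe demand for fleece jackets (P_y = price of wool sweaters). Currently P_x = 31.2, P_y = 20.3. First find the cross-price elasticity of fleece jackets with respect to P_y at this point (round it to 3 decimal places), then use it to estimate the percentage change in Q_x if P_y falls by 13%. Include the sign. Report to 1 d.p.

-2.7%

At P_x = 31.2, P_y = 20.3: Q_x = 788.
∂Q_x/∂P_y = 8.
ε = (∂Q_x/∂P_y)(P_y/Q_x) = 8.0000 × 20.3/788 ≈ 0.206.
%ΔQ_x ≈ ε × %ΔP_y = 0.206 × (-13%) = -2.7%.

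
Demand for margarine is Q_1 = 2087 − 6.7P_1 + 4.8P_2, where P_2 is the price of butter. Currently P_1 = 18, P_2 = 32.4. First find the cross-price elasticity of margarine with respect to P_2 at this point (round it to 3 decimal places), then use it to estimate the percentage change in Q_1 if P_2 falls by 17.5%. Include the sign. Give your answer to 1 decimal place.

-1.3%

At P_1 = 18, P_2 = 32.4: Q_1 = 2121.92.
∂Q_1/∂P_2 = 4.8.
ε = (∂Q_1/∂P_2)(P_2/Q_1) = 4.8000 × 32.4/2121.92 ≈ 0.073.
%ΔQ_1 ≈ ε × %ΔP_2 = 0.073 × (-17.5%) = -1.3%.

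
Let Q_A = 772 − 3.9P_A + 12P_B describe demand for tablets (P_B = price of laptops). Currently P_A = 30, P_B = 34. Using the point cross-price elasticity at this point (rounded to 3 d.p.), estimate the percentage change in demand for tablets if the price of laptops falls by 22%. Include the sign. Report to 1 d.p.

At P_A = 30, P_B = 34: Q_A = 1063.
∂Q_A/∂P_B = 12.
ε = (∂Q_A/∂P_B)(P_B/Q_A) = 12.0000 × 34/1063 ≈ 0.384.
%ΔQ_A ≈ ε × %ΔP_B = 0.384 × (-22%) = -8.4%.

-8.4%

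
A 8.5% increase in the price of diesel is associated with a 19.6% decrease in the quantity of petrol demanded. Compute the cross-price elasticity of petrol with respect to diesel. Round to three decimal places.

-2.306

ε = (%ΔQ of petrol) / (%ΔP of diesel) = (-19.6%) / (8.5%) ≈ -2.306.
Negative cross-price elasticity: complements.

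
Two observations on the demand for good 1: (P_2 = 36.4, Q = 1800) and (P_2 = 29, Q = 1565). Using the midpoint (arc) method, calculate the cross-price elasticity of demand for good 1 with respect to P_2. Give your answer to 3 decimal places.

ΔQ_1 = 1565 − 1800 = -235; ΔP_2 = 29 − 36.4 = -7.4.
Midpoints: Q̄_1 = 1682.5, P̄_2 = 32.70.
ε = (ΔQ_1/Q̄_1)/(ΔP_2/P̄_2) = (-235/1682.5)/(-7.4/32.70) ≈ 0.617.

0.617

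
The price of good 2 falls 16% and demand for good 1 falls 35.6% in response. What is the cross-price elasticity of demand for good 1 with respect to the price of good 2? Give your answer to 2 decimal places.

ε = (%ΔQ of good 1) / (%ΔP of good 2) = (-35.6%) / (-16%) ≈ 2.23.

2.23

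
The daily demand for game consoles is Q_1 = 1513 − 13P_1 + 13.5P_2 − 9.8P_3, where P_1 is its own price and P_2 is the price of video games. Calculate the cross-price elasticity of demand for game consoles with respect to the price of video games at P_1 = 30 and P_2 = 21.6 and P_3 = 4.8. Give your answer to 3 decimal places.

At P_1 = 30 and P_2 = 21.6 and P_3 = 4.8: Q_1 = 1367.56.
∂Q_1/∂P_2 = 13.5.
ε = (∂Q_1/∂P_2)(P_2/Q_1) = 13.5 × (21.6/1367.56) ≈ 0.213.

0.213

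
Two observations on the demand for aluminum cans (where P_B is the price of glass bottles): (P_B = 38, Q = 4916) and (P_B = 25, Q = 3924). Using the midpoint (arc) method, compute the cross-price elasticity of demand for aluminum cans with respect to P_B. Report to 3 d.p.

0.544

ΔQ_A = 3924 − 4916 = -992; ΔP_B = 25 − 38 = -13.
Midpoints: Q̄_A = 4420.0, P̄_B = 31.50.
ε = (ΔQ_A/Q̄_A)/(ΔP_B/P̄_B) = (-992/4420.0)/(-13/31.50) ≈ 0.544.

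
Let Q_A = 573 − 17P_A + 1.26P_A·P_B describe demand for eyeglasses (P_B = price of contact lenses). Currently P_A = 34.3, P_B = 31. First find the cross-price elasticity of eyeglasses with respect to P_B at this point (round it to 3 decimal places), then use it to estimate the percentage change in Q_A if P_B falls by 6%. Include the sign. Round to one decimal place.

-6.0%

At P_A = 34.3, P_B = 31: Q_A = 1329.658.
∂Q_A/∂P_B = 1.26P_A = 43.2180.
ε = (∂Q_A/∂P_B)(P_B/Q_A) = 43.2180 × 31/1329.658 ≈ 1.008.
%ΔQ_A ≈ ε × %ΔP_B = 1.008 × (-6%) = -6.0%.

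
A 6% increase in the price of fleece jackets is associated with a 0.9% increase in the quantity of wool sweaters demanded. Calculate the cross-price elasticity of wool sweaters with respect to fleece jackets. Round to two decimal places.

0.15

ε = (%ΔQ of wool sweaters) / (%ΔP of fleece jackets) = (0.9%) / (6%) ≈ 0.15.
Positive cross-price elasticity: substitutes.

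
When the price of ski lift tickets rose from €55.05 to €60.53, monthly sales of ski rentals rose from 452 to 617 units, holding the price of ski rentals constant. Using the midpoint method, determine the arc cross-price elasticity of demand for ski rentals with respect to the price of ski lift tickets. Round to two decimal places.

ΔQ_A = 617 − 452 = 165; ΔP_B = 60.53 − 55.05 = 5.48.
Midpoints: Q̄_A = 534.5, P̄_B = 57.79.
ε = (ΔQ_A/Q̄_A)/(ΔP_B/P̄_B) = (165/534.5)/(5.48/57.79) ≈ 3.26.
ε > 0: ski rentals and ski lift tickets are substitutes.

3.26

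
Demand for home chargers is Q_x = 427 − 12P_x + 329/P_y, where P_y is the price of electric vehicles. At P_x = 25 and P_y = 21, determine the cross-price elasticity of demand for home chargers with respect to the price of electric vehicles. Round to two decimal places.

-0.11

At P_x = 25 and P_y = 21: Q_x = 142.667.
∂Q_x/∂P_y = −329/P_y² = -0.7460.
ε = (∂Q_x/∂P_y)(P_y/Q_x) = -0.7460 × (21/142.667) ≈ -0.11.
ε < 0: complements.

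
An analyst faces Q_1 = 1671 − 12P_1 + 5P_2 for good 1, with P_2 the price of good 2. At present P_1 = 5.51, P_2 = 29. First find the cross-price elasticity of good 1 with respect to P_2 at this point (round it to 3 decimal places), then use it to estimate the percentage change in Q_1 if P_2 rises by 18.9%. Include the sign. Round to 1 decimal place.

1.6%

At P_1 = 5.51, P_2 = 29: Q_1 = 1749.88.
∂Q_1/∂P_2 = 5.
ε = (∂Q_1/∂P_2)(P_2/Q_1) = 5.0000 × 29/1749.88 ≈ 0.083.
%ΔQ_1 ≈ ε × %ΔP_2 = 0.083 × (18.9%) = 1.6%.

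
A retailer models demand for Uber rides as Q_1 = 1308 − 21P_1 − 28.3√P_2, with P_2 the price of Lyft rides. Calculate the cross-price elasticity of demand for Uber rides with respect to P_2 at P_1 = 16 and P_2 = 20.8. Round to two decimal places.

-0.08

At P_1 = 16 and P_2 = 20.8: Q_1 = 842.932.
∂Q_1/∂P_2 = -28.3/(2√P_2) = -28.3/(2√20.8) = -3.1026.
ε = (∂Q_1/∂P_2)(P_2/Q_1) = -3.1026 × (20.8/842.932) ≈ -0.08.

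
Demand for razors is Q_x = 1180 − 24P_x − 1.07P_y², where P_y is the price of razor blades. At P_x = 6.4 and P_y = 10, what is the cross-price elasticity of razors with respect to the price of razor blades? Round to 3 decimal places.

-0.233

At P_x = 6.4 and P_y = 10: Q_x = 919.4.
∂Q_x/∂P_y = -2.14P_y = -2.14(10) = -21.4000.
ε = (∂Q_x/∂P_y)(P_y/Q_x) = -21.4000 × (10/919.4) ≈ -0.233.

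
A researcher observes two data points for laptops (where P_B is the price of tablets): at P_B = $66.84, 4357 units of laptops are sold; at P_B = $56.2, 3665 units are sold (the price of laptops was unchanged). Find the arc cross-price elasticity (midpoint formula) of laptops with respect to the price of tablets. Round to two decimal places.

1.00

ΔQ_A = 3665 − 4357 = -692; ΔP_B = 56.2 − 66.84 = -10.64.
Midpoints: Q̄_A = 4011.0, P̄_B = 61.52.
ε = (ΔQ_A/Q̄_A)/(ΔP_B/P̄_B) = (-692/4011.0)/(-10.64/61.52) ≈ 1.00.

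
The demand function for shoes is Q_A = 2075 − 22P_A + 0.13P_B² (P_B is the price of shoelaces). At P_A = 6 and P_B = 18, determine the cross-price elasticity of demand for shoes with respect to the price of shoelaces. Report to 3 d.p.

At P_A = 6 and P_B = 18: Q_A = 1985.12.
∂Q_A/∂P_B = 0.26P_B = 0.26(18) = 4.6800.
ε = (∂Q_A/∂P_B)(P_B/Q_A) = 4.6800 × (18/1985.12) ≈ 0.042.
ε > 0: substitutes.

0.042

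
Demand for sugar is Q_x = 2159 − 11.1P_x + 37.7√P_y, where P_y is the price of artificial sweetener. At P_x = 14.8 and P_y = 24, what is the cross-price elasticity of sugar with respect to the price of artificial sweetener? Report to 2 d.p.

0.04

At P_x = 14.8 and P_y = 24: Q_x = 2179.412.
∂Q_x/∂P_y = 37.7/(2√P_y) = 37.7/(2√24) = 3.8477.
ε = (∂Q_x/∂P_y)(P_y/Q_x) = 3.8477 × (24/2179.412) ≈ 0.04.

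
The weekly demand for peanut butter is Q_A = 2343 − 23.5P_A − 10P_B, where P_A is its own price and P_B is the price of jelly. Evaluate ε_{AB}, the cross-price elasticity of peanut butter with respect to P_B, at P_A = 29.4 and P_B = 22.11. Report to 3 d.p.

At P_A = 29.4 and P_B = 22.11: Q_A = 1431.
∂Q_A/∂P_B = -10.
ε = (∂Q_A/∂P_B)(P_B/Q_A) = -10 × (22.11/1431) ≈ -0.155.

-0.155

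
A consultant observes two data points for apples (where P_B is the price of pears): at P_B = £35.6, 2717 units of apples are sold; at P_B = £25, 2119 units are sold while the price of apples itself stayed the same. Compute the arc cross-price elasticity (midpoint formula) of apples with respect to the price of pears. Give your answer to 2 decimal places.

ΔQ_A = 2119 − 2717 = -598; ΔP_B = 25 − 35.6 = -10.6.
Midpoints: Q̄_A = 2418.0, P̄_B = 30.30.
ε = (ΔQ_A/Q̄_A)/(ΔP_B/P̄_B) = (-598/2418.0)/(-10.6/30.30) ≈ 0.71.

0.71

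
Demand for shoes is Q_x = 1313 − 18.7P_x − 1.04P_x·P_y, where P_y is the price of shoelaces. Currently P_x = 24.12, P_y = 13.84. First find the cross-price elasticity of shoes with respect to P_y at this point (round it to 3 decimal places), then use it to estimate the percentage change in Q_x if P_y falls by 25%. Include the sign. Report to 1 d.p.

16.9%

At P_x = 24.12, P_y = 13.84: Q_x = 514.782.
∂Q_x/∂P_y = -1.04P_x = -25.0848.
ε = (∂Q_x/∂P_y)(P_y/Q_x) = -25.0848 × 13.84/514.782 ≈ -0.674.
%ΔQ_x ≈ ε × %ΔP_y = -0.674 × (-25%) = 16.9%.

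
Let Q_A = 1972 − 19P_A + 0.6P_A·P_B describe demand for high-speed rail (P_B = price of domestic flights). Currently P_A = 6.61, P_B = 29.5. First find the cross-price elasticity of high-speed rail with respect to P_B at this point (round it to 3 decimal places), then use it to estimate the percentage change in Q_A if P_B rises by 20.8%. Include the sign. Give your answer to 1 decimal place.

1.2%

At P_A = 6.61, P_B = 29.5: Q_A = 1963.407.
∂Q_A/∂P_B = 0.6P_A = 3.9660.
ε = (∂Q_A/∂P_B)(P_B/Q_A) = 3.9660 × 29.5/1963.407 ≈ 0.060.
%ΔQ_A ≈ ε × %ΔP_B = 0.060 × (20.8%) = 1.2%.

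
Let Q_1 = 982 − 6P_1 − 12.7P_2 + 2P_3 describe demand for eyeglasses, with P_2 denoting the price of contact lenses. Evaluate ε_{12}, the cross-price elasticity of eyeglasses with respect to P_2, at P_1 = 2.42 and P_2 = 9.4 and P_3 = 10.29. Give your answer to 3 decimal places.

At P_1 = 2.42 and P_2 = 9.4 and P_3 = 10.29: Q_1 = 868.68.
∂Q_1/∂P_2 = -12.7.
ε = (∂Q_1/∂P_2)(P_2/Q_1) = -12.7 × (9.4/868.68) ≈ -0.137.

-0.137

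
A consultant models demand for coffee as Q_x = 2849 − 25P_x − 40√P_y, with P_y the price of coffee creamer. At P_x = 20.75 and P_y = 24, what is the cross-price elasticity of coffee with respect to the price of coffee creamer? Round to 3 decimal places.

-0.046

At P_x = 20.75 and P_y = 24: Q_x = 2134.291.
∂Q_x/∂P_y = -40/(2√P_y) = -40/(2√24) = -4.0825.
ε = (∂Q_x/∂P_y)(P_y/Q_x) = -4.0825 × (24/2134.291) ≈ -0.046.
ε < 0: complements.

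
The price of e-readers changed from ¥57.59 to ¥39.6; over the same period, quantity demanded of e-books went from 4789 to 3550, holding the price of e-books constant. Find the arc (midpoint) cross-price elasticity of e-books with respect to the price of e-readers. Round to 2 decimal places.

ΔQ_A = 3550 − 4789 = -1239; ΔP_B = 39.6 − 57.59 = -17.99.
Midpoints: Q̄_A = 4169.5, P̄_B = 48.59.
ε = (ΔQ_A/Q̄_A)/(ΔP_B/P̄_B) = (-1239/4169.5)/(-17.99/48.59) ≈ 0.80.

0.80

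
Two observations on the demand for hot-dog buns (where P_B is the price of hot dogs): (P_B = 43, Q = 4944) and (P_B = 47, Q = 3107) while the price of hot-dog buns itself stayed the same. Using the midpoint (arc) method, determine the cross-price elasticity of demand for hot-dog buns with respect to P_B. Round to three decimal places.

ΔQ_A = 3107 − 4944 = -1837; ΔP_B = 47 − 43 = 4.
Midpoints: Q̄_A = 4025.5, P̄_B = 45.00.
ε = (ΔQ_A/Q̄_A)/(ΔP_B/P̄_B) = (-1837/4025.5)/(4/45.00) ≈ -5.134.

-5.134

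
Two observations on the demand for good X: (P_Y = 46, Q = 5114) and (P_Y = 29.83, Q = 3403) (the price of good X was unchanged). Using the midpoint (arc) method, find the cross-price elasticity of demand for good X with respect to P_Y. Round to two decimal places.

ΔQ_X = 3403 − 5114 = -1711; ΔP_Y = 29.83 − 46 = -16.17.
Midpoints: Q̄_X = 4258.5, P̄_Y = 37.91.
ε = (ΔQ_X/Q̄_X)/(ΔP_Y/P̄_Y) = (-1711/4258.5)/(-16.17/37.91) ≈ 0.94.

0.94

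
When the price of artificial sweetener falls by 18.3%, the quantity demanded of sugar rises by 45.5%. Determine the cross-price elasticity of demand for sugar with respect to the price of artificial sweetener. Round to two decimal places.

-2.49

ε = (%ΔQ of sugar) / (%ΔP of artificial sweetener) = (45.5%) / (-18.3%) ≈ -2.49.
Negative cross-price elasticity: complements.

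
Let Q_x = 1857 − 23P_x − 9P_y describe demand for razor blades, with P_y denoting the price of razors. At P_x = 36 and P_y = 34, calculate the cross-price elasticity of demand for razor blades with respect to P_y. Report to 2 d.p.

At P_x = 36 and P_y = 34: Q_x = 723.
∂Q_x/∂P_y = -9.
ε = (∂Q_x/∂P_y)(P_y/Q_x) = -9 × (34/723) ≈ -0.42.
Since ε < 0, razor blades and razors are complements.

-0.42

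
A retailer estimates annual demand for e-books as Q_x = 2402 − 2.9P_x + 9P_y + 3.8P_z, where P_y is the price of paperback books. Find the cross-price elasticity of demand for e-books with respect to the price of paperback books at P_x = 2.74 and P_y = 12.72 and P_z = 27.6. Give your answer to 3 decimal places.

At P_x = 2.74 and P_y = 12.72 and P_z = 27.6: Q_x = 2613.414.
∂Q_x/∂P_y = 9.
ε = (∂Q_x/∂P_y)(P_y/Q_x) = 9 × (12.72/2613.414) ≈ 0.044.

0.044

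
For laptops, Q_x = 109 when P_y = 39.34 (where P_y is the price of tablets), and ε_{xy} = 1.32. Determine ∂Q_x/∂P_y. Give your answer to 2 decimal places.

3.66

ε = (∂Q_x/∂P_y)·(P_y/Q_x) ⇒ ∂Q_x/∂P_y = ε·Q_x/P_y = 1.32 × 109/39.34 ≈ 3.66.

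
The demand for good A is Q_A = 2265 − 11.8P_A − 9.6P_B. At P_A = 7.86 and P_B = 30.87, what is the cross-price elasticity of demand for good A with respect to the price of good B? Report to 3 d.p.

At P_A = 7.86 and P_B = 30.87: Q_A = 1875.9.
∂Q_A/∂P_B = -9.6.
ε = (∂Q_A/∂P_B)(P_B/Q_A) = -9.6 × (30.87/1875.9) ≈ -0.158.

-0.158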